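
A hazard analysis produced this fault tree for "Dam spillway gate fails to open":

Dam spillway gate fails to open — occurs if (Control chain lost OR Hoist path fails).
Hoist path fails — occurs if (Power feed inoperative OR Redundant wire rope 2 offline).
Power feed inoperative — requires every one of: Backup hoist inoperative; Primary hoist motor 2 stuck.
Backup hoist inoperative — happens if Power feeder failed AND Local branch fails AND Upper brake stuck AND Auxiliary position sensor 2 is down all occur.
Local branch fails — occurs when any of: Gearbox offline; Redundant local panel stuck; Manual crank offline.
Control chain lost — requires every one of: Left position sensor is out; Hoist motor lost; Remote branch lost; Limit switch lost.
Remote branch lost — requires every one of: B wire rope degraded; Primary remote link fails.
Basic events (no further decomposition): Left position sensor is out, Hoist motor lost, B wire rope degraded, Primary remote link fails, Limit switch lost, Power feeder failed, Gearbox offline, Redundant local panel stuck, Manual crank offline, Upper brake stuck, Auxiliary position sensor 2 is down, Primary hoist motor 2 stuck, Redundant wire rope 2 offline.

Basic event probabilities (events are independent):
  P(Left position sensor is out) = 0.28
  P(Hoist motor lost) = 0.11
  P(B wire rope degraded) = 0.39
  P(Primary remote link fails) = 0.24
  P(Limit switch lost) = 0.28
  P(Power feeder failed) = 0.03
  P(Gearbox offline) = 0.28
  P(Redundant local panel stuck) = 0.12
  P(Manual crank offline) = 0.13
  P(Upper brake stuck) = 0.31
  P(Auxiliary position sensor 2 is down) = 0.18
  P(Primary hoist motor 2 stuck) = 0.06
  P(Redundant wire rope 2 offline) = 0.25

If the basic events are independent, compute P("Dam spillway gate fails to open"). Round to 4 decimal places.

0.2506

P(Remote branch lost) [AND] = 0.39 × 0.24 = 0.093600
P(Control chain lost) [AND] = 0.28 × 0.11 × 0.093600 × 0.28 = 0.000807
P(Local branch fails) [OR] = 1 − (1−0.28) × (1−0.12) × (1−0.13) = 0.448768
P(Backup hoist inoperative) [AND] = 0.03 × 0.448768 × 0.31 × 0.18 = 0.000751
P(Power feed inoperative) [AND] = 0.000751 × 0.06 = 0.000045
P(Hoist path fails) [OR] = 1 − (1−0.000045) × (1−0.25) = 0.250034
P(Dam spillway gate fails to open) [OR] = 1 − (1−0.000807) × (1−0.250034) = 0.250639
Rounded to 4 decimal places: P(Dam spillway gate fails to open) ≈ 0.2506.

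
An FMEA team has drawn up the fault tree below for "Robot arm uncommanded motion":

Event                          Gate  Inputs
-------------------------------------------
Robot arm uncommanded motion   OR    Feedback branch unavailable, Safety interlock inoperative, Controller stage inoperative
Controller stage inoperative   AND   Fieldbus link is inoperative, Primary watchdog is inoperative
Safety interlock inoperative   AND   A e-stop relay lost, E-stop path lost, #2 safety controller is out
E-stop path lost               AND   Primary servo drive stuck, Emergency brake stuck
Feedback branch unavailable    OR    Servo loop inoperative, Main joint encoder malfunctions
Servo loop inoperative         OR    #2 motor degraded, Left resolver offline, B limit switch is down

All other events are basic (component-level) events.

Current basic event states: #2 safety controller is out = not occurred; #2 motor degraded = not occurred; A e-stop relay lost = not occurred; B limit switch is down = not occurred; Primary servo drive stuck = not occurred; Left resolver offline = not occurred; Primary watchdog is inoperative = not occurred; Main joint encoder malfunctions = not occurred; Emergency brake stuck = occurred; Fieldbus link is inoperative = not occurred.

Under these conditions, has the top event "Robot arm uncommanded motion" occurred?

Servo loop inoperative [OR]: #2 motor degraded=not, Left resolver offline=not, B limit switch is down=not → no input occurs → does not occur.
Feedback branch unavailable [OR]: Servo loop inoperative=not, Main joint encoder malfunctions=not → no input occurs → does not occur.
E-stop path lost [AND]: Primary servo drive stuck=not, Emergency brake stuck=occurs → not all inputs occur → does not occur.
Safety interlock inoperative [AND]: A e-stop relay lost=not, E-stop path lost=not, #2 safety controller is out=not → not all inputs occur → does not occur.
Controller stage inoperative [AND]: Fieldbus link is inoperative=not, Primary watchdog is inoperative=not → not all inputs occur → does not occur.
Robot arm uncommanded motion [OR]: Feedback branch unavailable=not, Safety interlock inoperative=not, Controller stage inoperative=not → no input occurs → does not occur.

No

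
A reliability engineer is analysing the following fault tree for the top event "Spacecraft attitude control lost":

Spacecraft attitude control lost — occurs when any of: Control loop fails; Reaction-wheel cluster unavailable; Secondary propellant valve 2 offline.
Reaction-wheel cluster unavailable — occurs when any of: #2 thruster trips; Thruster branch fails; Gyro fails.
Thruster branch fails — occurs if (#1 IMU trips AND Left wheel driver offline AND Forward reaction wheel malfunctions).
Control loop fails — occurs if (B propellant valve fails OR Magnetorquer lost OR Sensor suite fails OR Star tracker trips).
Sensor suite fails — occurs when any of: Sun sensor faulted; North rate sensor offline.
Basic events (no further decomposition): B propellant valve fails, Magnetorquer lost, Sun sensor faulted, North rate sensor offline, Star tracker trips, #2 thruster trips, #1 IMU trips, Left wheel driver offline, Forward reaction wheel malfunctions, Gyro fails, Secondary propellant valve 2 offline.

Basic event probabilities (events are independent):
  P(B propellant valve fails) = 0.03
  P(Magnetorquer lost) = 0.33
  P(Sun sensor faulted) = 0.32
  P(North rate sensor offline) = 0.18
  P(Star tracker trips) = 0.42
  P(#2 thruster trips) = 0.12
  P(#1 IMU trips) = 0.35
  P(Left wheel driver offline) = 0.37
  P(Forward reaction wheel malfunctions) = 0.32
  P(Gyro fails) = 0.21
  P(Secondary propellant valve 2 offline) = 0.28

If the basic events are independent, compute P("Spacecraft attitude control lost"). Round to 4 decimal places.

0.8992

P(Sensor suite fails) [OR] = 1 − (1−0.32) × (1−0.18) = 0.442400
P(Control loop fails) [OR] = 1 − (1−0.03) × (1−0.33) × (1−0.442400) × (1−0.42) = 0.789817
P(Thruster branch fails) [AND] = 0.35 × 0.37 × 0.32 = 0.041440
P(Reaction-wheel cluster unavailable) [OR] = 1 − (1−0.12) × (1−0.041440) × (1−0.21) = 0.333609
P(Spacecraft attitude control lost) [OR] = 1 − (1−0.789817) × (1−0.333609) × (1−0.28) = 0.899154
Rounded to 4 decimal places: P(Spacecraft attitude control lost) ≈ 0.8992.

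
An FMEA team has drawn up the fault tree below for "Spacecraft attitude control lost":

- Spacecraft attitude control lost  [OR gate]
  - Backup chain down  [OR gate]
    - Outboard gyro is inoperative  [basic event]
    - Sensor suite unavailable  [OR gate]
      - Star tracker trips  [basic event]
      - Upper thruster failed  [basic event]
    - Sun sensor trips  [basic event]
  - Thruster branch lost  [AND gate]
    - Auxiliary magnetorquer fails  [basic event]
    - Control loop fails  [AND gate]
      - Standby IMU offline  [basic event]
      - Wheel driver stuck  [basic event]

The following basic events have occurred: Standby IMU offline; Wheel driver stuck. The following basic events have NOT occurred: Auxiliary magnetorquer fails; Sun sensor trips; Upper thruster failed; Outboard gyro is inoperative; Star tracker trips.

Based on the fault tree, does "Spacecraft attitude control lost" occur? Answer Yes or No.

Sensor suite unavailable [OR]: Star tracker trips=not, Upper thruster failed=not → no input occurs → does not occur.
Backup chain down [OR]: Outboard gyro is inoperative=not, Sensor suite unavailable=not, Sun sensor trips=not → no input occurs → does not occur.
Control loop fails [AND]: Standby IMU offline=occurs, Wheel driver stuck=occurs → all inputs occur → occurs.
Thruster branch lost [AND]: Auxiliary magnetorquer fails=not, Control loop fails=occurs → not all inputs occur → does not occur.
Spacecraft attitude control lost [OR]: Backup chain down=not, Thruster branch lost=not → no input occurs → does not occur.

No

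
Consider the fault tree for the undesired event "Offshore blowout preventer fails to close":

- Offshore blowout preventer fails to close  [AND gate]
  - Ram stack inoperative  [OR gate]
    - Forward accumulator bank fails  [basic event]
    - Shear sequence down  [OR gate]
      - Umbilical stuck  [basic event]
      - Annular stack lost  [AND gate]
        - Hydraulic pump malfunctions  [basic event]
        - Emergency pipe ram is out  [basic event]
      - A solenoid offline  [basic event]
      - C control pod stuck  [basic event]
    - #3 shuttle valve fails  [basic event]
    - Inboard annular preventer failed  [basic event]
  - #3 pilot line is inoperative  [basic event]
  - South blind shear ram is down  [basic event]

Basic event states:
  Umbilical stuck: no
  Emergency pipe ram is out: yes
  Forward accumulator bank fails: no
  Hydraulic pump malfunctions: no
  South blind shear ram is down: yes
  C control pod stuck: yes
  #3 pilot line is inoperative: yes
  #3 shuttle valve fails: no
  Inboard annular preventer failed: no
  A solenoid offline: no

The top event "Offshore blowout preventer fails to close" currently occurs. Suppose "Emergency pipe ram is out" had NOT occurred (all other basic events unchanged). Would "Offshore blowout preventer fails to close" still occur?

Yes

Counterfactual: set "Emergency pipe ram is out" to not occurred.
Annular stack lost [AND]: Hydraulic pump malfunctions=not, Emergency pipe ram is out=not → not all inputs occur → does not occur.
Shear sequence down [OR]: Umbilical stuck=not, Annular stack lost=not, A solenoid offline=not, C control pod stuck=occurs → at least one input occurs → occurs.
Ram stack inoperative [OR]: Forward accumulator bank fails=not, Shear sequence down=occurs, #3 shuttle valve fails=not, Inboard annular preventer failed=not → at least one input occurs → occurs.
Offshore blowout preventer fails to close [AND]: Ram stack inoperative=occurs, #3 pilot line is inoperative=occurs, South blind shear ram is down=occurs → all inputs occur → occurs.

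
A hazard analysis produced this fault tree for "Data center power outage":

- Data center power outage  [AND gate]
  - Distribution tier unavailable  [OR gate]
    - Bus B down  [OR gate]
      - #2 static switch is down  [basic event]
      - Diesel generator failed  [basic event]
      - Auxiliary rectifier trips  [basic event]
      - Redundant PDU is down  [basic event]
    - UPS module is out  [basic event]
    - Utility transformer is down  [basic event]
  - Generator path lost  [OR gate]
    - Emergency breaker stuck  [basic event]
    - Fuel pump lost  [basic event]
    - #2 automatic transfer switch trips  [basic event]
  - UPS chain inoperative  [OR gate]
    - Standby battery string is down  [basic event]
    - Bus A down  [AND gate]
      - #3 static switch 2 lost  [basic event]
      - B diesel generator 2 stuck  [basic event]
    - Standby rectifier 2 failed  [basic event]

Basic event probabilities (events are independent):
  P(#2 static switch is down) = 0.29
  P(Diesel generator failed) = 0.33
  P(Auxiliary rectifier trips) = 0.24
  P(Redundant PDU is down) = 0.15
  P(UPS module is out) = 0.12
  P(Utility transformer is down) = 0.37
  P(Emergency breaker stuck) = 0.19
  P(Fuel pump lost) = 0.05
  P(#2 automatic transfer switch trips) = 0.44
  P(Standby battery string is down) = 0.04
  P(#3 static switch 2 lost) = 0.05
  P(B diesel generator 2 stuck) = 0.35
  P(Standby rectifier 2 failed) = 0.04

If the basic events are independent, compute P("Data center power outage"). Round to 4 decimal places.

P(Bus B down) [OR] = 1 − (1−0.29) × (1−0.33) × (1−0.24) × (1−0.15) = 0.692698
P(Distribution tier unavailable) [OR] = 1 − (1−0.692698) × (1−0.12) × (1−0.37) = 0.829632
P(Generator path lost) [OR] = 1 − (1−0.19) × (1−0.05) × (1−0.44) = 0.569080
P(Bus A down) [AND] = 0.05 × 0.35 = 0.017500
P(UPS chain inoperative) [OR] = 1 − (1−0.04) × (1−0.017500) × (1−0.04) = 0.094528
P(Data center power outage) [AND] = 0.829632 × 0.569080 × 0.094528 = 0.044629
Rounded to 4 decimal places: P(Data center power outage) ≈ 0.0446.

0.0446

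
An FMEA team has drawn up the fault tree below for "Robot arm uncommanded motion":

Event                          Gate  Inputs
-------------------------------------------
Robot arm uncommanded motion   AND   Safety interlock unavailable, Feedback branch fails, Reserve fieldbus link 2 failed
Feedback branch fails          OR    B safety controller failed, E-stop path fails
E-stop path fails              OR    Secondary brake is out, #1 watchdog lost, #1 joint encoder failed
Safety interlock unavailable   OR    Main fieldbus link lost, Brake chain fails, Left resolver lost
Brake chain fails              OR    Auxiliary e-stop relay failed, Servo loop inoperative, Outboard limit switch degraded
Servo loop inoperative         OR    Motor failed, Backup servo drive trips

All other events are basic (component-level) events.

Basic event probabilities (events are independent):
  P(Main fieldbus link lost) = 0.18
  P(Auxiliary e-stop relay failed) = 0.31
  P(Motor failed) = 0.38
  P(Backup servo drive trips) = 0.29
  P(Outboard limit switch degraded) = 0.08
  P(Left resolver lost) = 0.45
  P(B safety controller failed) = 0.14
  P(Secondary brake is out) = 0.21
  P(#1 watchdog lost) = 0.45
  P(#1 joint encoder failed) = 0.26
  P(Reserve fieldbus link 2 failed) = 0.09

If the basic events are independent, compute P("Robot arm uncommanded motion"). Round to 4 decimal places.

P(Servo loop inoperative) [OR] = 1 − (1−0.38) × (1−0.29) = 0.559800
P(Brake chain fails) [OR] = 1 − (1−0.31) × (1−0.559800) × (1−0.08) = 0.720561
P(Safety interlock unavailable) [OR] = 1 − (1−0.18) × (1−0.720561) × (1−0.45) = 0.873973
P(E-stop path fails) [OR] = 1 − (1−0.21) × (1−0.45) × (1−0.26) = 0.678470
P(Feedback branch fails) [OR] = 1 − (1−0.14) × (1−0.678470) = 0.723484
P(Robot arm uncommanded motion) [AND] = 0.873973 × 0.723484 × 0.09 = 0.056907
Rounded to 4 decimal places: P(Robot arm uncommanded motion) ≈ 0.0569.

0.0569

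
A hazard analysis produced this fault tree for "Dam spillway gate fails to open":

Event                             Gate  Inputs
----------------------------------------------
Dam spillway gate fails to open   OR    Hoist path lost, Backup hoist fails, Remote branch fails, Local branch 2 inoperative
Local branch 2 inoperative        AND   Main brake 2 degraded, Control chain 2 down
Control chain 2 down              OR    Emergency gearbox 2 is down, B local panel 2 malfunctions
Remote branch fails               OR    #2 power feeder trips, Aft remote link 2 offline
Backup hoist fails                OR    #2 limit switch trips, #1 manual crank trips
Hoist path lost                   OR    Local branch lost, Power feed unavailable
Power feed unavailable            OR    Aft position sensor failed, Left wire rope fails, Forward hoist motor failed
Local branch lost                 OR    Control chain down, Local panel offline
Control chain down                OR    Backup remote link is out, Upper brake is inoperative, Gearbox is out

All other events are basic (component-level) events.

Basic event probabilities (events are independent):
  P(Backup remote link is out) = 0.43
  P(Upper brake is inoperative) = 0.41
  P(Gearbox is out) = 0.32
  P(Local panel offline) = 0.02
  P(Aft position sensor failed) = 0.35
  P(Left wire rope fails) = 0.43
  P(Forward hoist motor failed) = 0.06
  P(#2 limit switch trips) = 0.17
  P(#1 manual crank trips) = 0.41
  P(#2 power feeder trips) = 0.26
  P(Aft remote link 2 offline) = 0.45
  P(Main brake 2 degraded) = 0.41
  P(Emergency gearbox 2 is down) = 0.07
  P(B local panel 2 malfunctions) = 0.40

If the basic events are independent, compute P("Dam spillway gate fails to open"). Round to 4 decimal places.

P(Control chain down) [OR] = 1 − (1−0.43) × (1−0.41) × (1−0.32) = 0.771316
P(Local branch lost) [OR] = 1 − (1−0.771316) × (1−0.02) = 0.775890
P(Power feed unavailable) [OR] = 1 − (1−0.35) × (1−0.43) × (1−0.06) = 0.651730
P(Hoist path lost) [OR] = 1 − (1−0.775890) × (1−0.651730) = 0.921949
P(Backup hoist fails) [OR] = 1 − (1−0.17) × (1−0.41) = 0.510300
P(Remote branch fails) [OR] = 1 − (1−0.26) × (1−0.45) = 0.593000
P(Control chain 2 down) [OR] = 1 − (1−0.07) × (1−0.40) = 0.442000
P(Local branch 2 inoperative) [AND] = 0.41 × 0.442000 = 0.181220
P(Dam spillway gate fails to open) [OR] = 1 − (1−0.921949) × (1−0.510300) × (1−0.593000) × (1−0.181220) = 0.987263
Rounded to 4 decimal places: P(Dam spillway gate fails to open) ≈ 0.9873.

0.9873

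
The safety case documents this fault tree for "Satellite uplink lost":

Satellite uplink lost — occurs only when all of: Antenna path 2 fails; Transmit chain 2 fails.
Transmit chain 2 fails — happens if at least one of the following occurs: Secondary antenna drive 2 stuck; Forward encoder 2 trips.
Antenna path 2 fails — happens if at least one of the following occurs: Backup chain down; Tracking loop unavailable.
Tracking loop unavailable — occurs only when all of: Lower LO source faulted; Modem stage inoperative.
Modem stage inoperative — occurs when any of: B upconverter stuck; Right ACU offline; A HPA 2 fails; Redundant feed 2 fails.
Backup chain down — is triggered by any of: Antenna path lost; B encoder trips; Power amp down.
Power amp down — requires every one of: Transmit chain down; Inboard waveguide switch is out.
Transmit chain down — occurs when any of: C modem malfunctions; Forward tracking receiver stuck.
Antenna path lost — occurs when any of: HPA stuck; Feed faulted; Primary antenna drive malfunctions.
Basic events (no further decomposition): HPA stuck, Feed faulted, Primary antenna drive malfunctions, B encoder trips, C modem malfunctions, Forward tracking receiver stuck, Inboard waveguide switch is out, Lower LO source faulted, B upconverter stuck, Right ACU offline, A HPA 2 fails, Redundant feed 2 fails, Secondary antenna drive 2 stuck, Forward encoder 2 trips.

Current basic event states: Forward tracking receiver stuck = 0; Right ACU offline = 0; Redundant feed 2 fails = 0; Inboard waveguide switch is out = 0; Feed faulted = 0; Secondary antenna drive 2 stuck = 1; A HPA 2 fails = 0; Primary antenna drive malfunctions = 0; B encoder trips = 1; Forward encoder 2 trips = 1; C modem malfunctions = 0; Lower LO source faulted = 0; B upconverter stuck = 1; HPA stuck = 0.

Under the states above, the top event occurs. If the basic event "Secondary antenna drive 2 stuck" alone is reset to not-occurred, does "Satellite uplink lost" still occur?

Yes

Counterfactual: set "Secondary antenna drive 2 stuck" to not occurred.
Antenna path lost [OR]: HPA stuck=not, Feed faulted=not, Primary antenna drive malfunctions=not → no input occurs → does not occur.
Transmit chain down [OR]: C modem malfunctions=not, Forward tracking receiver stuck=not → no input occurs → does not occur.
Power amp down [AND]: Transmit chain down=not, Inboard waveguide switch is out=not → not all inputs occur → does not occur.
Backup chain down [OR]: Antenna path lost=not, B encoder trips=occurs, Power amp down=not → at least one input occurs → occurs.
Modem stage inoperative [OR]: B upconverter stuck=occurs, Right ACU offline=not, A HPA 2 fails=not, Redundant feed 2 fails=not → at least one input occurs → occurs.
Tracking loop unavailable [AND]: Lower LO source faulted=not, Modem stage inoperative=occurs → not all inputs occur → does not occur.
Antenna path 2 fails [OR]: Backup chain down=occurs, Tracking loop unavailable=not → at least one input occurs → occurs.
Transmit chain 2 fails [OR]: Secondary antenna drive 2 stuck=not, Forward encoder 2 trips=occurs → at least one input occurs → occurs.
Satellite uplink lost [AND]: Antenna path 2 fails=occurs, Transmit chain 2 fails=occurs → all inputs occur → occurs.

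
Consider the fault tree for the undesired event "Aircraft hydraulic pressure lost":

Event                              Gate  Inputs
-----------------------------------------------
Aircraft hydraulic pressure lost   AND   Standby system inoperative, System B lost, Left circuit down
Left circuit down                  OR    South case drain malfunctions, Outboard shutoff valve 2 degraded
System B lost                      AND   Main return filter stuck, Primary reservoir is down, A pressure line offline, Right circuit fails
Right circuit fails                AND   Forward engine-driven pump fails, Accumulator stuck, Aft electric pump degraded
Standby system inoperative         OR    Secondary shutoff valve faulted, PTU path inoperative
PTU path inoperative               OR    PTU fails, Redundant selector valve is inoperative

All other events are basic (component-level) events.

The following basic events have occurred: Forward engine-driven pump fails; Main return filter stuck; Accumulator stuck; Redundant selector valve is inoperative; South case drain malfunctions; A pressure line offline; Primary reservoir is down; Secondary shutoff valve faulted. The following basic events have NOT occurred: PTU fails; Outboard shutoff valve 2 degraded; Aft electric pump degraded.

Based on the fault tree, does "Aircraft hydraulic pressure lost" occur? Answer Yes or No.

No

PTU path inoperative [OR]: PTU fails=not, Redundant selector valve is inoperative=occurs → at least one input occurs → occurs.
Standby system inoperative [OR]: Secondary shutoff valve faulted=occurs, PTU path inoperative=occurs → at least one input occurs → occurs.
Right circuit fails [AND]: Forward engine-driven pump fails=occurs, Accumulator stuck=occurs, Aft electric pump degraded=not → not all inputs occur → does not occur.
System B lost [AND]: Main return filter stuck=occurs, Primary reservoir is down=occurs, A pressure line offline=occurs, Right circuit fails=not → not all inputs occur → does not occur.
Left circuit down [OR]: South case drain malfunctions=occurs, Outboard shutoff valve 2 degraded=not → at least one input occurs → occurs.
Aircraft hydraulic pressure lost [AND]: Standby system inoperative=occurs, System B lost=not, Left circuit down=occurs → not all inputs occur → does not occur.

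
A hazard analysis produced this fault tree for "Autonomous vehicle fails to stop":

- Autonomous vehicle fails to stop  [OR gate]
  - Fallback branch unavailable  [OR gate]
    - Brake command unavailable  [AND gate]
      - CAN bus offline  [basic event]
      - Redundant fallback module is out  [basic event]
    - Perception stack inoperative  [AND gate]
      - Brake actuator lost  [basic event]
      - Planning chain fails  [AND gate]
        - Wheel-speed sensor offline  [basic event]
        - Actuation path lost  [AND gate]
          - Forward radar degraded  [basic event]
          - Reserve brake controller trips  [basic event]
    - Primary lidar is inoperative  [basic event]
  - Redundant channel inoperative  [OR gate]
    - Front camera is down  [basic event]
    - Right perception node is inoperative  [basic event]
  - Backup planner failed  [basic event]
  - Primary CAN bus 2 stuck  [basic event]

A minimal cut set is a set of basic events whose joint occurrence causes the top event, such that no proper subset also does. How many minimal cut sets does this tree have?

7

Brake command unavailable [AND]: one cut set from each child combined → 1 × 1 = 1 cut set(s).
Actuation path lost [AND]: one cut set from each child combined → 1 × 1 = 1 cut set(s).
Planning chain fails [AND]: one cut set from each child combined → 1 × 1 = 1 cut set(s).
Perception stack inoperative [AND]: one cut set from each child combined → 1 × 1 = 1 cut set(s).
Fallback branch unavailable [OR]: union of children's cut sets → 3 cut set(s).
Redundant channel inoperative [OR]: union of children's cut sets → 2 cut set(s).
Autonomous vehicle fails to stop [OR]: union of children's cut sets → 7 cut set(s).
Minimal cut sets: {CAN bus offline, Redundant fallback module is out}; {Brake actuator lost, Forward radar degraded, Reserve brake controller trips, Wheel-speed sensor offline}; {Primary lidar is inoperative}; {Front camera is down}; {Right perception node is inoperative}; {Backup planner failed}; {Primary CAN bus 2 stuck}.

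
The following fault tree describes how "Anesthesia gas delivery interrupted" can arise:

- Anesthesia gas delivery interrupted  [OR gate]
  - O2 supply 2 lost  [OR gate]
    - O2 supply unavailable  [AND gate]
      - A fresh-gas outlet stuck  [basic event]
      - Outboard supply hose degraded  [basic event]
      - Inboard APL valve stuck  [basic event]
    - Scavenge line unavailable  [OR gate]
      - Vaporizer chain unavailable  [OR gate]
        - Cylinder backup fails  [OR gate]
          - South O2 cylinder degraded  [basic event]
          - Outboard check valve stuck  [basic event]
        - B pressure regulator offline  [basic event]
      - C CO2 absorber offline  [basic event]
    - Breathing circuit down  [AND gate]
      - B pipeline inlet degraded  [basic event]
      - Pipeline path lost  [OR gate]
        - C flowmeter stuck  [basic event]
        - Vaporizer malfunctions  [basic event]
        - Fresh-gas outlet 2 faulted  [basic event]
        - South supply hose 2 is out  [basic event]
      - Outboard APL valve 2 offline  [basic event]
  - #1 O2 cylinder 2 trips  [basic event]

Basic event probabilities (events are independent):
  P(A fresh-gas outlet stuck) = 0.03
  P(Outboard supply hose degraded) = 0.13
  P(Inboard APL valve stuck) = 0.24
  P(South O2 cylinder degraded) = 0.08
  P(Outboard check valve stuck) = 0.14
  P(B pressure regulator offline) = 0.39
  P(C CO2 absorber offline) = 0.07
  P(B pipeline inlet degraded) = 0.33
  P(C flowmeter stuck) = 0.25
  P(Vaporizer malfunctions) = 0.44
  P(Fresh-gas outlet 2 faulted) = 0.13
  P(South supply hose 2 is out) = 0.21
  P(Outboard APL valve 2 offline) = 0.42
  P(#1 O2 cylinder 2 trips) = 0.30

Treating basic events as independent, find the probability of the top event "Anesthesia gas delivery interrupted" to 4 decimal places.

0.7170

P(O2 supply unavailable) [AND] = 0.03 × 0.13 × 0.24 = 0.000936
P(Cylinder backup fails) [OR] = 1 − (1−0.08) × (1−0.14) = 0.208800
P(Vaporizer chain unavailable) [OR] = 1 − (1−0.208800) × (1−0.39) = 0.517368
P(Scavenge line unavailable) [OR] = 1 − (1−0.517368) × (1−0.07) = 0.551152
P(Pipeline path lost) [OR] = 1 − (1−0.25) × (1−0.44) × (1−0.13) × (1−0.21) = 0.711334
P(Breathing circuit down) [AND] = 0.33 × 0.711334 × 0.42 = 0.098591
P(O2 supply 2 lost) [OR] = 1 − (1−0.000936) × (1−0.551152) × (1−0.098591) = 0.595783
P(Anesthesia gas delivery interrupted) [OR] = 1 − (1−0.595783) × (1−0.30) = 0.717048
Rounded to 4 decimal places: P(Anesthesia gas delivery interrupted) ≈ 0.7170.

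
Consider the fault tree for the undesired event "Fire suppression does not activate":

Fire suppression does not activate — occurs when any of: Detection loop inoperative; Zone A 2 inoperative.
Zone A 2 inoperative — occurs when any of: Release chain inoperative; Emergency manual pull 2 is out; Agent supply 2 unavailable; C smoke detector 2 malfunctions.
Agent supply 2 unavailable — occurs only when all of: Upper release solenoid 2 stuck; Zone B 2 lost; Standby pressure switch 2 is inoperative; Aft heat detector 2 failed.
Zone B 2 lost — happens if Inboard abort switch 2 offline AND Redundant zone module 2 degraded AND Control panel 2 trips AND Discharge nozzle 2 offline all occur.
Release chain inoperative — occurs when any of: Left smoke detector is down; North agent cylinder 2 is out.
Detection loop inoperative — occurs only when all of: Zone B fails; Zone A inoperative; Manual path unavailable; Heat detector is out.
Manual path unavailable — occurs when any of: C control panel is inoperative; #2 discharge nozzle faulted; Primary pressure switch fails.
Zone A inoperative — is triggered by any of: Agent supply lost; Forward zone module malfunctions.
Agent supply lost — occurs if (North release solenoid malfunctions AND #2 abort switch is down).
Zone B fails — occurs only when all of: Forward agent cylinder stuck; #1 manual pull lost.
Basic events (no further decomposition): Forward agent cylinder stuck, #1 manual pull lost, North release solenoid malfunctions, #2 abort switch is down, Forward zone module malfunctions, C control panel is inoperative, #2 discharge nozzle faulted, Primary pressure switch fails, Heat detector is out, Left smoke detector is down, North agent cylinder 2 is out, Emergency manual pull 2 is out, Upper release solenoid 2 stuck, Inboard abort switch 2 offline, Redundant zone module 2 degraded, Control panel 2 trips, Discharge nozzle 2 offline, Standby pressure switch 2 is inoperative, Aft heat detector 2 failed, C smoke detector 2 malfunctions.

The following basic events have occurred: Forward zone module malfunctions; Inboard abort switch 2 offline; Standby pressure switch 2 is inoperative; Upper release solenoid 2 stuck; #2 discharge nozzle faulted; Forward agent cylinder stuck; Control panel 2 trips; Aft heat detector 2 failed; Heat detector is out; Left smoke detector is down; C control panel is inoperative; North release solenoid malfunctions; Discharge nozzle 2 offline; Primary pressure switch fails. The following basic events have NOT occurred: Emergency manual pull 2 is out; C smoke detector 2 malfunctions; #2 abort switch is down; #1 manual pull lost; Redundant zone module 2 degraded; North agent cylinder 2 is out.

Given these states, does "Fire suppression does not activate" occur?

Zone B fails [AND]: Forward agent cylinder stuck=occurs, #1 manual pull lost=not → not all inputs occur → does not occur.
Agent supply lost [AND]: North release solenoid malfunctions=occurs, #2 abort switch is down=not → not all inputs occur → does not occur.
Zone A inoperative [OR]: Agent supply lost=not, Forward zone module malfunctions=occurs → at least one input occurs → occurs.
Manual path unavailable [OR]: C control panel is inoperative=occurs, #2 discharge nozzle faulted=occurs, Primary pressure switch fails=occurs → at least one input occurs → occurs.
Detection loop inoperative [AND]: Zone B fails=not, Zone A inoperative=occurs, Manual path unavailable=occurs, Heat detector is out=occurs → not all inputs occur → does not occur.
Release chain inoperative [OR]: Left smoke detector is down=occurs, North agent cylinder 2 is out=not → at least one input occurs → occurs.
Zone B 2 lost [AND]: Inboard abort switch 2 offline=occurs, Redundant zone module 2 degraded=not, Control panel 2 trips=occurs, Discharge nozzle 2 offline=occurs → not all inputs occur → does not occur.
Agent supply 2 unavailable [AND]: Upper release solenoid 2 stuck=occurs, Zone B 2 lost=not, Standby pressure switch 2 is inoperative=occurs, Aft heat detector 2 failed=occurs → not all inputs occur → does not occur.
Zone A 2 inoperative [OR]: Release chain inoperative=occurs, Emergency manual pull 2 is out=not, Agent supply 2 unavailable=not, C smoke detector 2 malfunctions=not → at least one input occurs → occurs.
Fire suppression does not activate [OR]: Detection loop inoperative=not, Zone A 2 inoperative=occurs → at least one input occurs → occurs.

Yes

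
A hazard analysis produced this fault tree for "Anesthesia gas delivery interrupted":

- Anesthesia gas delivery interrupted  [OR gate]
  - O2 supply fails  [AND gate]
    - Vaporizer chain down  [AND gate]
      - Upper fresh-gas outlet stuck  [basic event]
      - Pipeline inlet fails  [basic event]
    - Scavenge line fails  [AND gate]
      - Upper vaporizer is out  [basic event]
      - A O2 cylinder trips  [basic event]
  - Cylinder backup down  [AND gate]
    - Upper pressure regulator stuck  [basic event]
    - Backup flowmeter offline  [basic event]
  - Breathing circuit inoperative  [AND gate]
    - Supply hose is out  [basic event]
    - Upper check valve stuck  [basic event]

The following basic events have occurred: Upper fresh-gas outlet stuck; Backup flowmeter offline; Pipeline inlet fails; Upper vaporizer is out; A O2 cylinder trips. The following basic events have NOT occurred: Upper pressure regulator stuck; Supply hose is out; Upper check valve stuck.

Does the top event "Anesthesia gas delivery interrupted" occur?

Vaporizer chain down [AND]: Upper fresh-gas outlet stuck=occurs, Pipeline inlet fails=occurs → all inputs occur → occurs.
Scavenge line fails [AND]: Upper vaporizer is out=occurs, A O2 cylinder trips=occurs → all inputs occur → occurs.
O2 supply fails [AND]: Vaporizer chain down=occurs, Scavenge line fails=occurs → all inputs occur → occurs.
Cylinder backup down [AND]: Upper pressure regulator stuck=not, Backup flowmeter offline=occurs → not all inputs occur → does not occur.
Breathing circuit inoperative [AND]: Supply hose is out=not, Upper check valve stuck=not → not all inputs occur → does not occur.
Anesthesia gas delivery interrupted [OR]: O2 supply fails=occurs, Cylinder backup down=not, Breathing circuit inoperative=not → at least one input occurs → occurs.

Yes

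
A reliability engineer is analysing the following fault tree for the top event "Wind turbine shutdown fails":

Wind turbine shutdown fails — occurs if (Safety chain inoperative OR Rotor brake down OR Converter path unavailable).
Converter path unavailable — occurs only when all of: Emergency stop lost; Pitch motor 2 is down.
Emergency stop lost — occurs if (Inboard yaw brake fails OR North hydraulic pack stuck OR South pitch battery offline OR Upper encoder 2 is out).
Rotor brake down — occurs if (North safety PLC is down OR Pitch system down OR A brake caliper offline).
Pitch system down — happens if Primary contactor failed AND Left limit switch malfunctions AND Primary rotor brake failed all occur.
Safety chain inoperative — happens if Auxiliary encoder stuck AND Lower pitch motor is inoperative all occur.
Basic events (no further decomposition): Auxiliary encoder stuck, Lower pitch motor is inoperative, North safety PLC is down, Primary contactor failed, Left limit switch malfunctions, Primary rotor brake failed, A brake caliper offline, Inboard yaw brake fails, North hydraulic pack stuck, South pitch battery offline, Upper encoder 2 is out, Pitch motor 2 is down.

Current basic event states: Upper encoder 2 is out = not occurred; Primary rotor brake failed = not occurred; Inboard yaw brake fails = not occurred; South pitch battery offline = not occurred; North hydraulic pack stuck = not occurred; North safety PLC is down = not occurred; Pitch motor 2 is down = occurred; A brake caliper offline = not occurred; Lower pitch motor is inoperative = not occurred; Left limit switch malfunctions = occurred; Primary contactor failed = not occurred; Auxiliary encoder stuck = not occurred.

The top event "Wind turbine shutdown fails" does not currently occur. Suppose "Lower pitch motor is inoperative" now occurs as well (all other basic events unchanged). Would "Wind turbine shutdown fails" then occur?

No

Counterfactual: set "Lower pitch motor is inoperative" to occurred.
Safety chain inoperative [AND]: Auxiliary encoder stuck=not, Lower pitch motor is inoperative=occurs → not all inputs occur → does not occur.
Pitch system down [AND]: Primary contactor failed=not, Left limit switch malfunctions=occurs, Primary rotor brake failed=not → not all inputs occur → does not occur.
Rotor brake down [OR]: North safety PLC is down=not, Pitch system down=not, A brake caliper offline=not → no input occurs → does not occur.
Emergency stop lost [OR]: Inboard yaw brake fails=not, North hydraulic pack stuck=not, South pitch battery offline=not, Upper encoder 2 is out=not → no input occurs → does not occur.
Converter path unavailable [AND]: Emergency stop lost=not, Pitch motor 2 is down=occurs → not all inputs occur → does not occur.
Wind turbine shutdown fails [OR]: Safety chain inoperative=not, Rotor brake down=not, Converter path unavailable=not → no input occurs → does not occur.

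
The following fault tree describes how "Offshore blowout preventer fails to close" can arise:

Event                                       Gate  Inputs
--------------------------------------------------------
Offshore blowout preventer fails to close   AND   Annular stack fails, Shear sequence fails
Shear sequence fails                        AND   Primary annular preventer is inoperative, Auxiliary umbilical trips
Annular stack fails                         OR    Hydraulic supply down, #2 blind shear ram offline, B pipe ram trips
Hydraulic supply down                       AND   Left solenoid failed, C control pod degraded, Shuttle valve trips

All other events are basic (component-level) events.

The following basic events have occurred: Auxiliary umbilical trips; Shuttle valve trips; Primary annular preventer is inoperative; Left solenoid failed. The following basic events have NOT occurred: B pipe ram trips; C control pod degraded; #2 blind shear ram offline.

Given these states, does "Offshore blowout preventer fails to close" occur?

No

Hydraulic supply down [AND]: Left solenoid failed=occurs, C control pod degraded=not, Shuttle valve trips=occurs → not all inputs occur → does not occur.
Annular stack fails [OR]: Hydraulic supply down=not, #2 blind shear ram offline=not, B pipe ram trips=not → no input occurs → does not occur.
Shear sequence fails [AND]: Primary annular preventer is inoperative=occurs, Auxiliary umbilical trips=occurs → all inputs occur → occurs.
Offshore blowout preventer fails to close [AND]: Annular stack fails=not, Shear sequence fails=occurs → not all inputs occur → does not occur.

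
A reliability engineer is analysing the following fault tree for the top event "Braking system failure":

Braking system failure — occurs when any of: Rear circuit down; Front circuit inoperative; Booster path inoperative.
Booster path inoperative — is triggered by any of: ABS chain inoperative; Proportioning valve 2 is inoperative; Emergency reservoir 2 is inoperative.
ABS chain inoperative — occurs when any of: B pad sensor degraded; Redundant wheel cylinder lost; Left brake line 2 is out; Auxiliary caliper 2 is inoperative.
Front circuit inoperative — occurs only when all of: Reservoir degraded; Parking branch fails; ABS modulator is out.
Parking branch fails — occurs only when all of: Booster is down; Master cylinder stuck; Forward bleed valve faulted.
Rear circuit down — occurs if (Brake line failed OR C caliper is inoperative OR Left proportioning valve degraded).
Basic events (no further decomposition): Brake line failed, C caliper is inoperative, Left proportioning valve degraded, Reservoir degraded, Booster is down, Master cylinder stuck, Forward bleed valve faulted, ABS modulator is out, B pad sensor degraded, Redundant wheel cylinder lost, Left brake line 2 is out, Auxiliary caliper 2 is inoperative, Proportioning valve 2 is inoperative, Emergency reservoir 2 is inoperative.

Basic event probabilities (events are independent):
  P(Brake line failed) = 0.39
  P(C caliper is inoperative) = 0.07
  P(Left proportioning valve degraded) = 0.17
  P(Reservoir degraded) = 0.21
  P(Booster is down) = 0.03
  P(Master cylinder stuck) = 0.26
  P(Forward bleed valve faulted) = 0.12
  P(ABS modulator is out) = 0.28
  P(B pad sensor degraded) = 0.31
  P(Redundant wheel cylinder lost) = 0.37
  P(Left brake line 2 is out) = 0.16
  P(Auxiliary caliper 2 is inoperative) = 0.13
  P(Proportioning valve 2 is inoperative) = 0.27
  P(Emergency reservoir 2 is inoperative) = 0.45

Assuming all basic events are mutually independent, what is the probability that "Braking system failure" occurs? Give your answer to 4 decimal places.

0.9399

P(Rear circuit down) [OR] = 1 − (1−0.39) × (1−0.07) × (1−0.17) = 0.529141
P(Parking branch fails) [AND] = 0.03 × 0.26 × 0.12 = 0.000936
P(Front circuit inoperative) [AND] = 0.21 × 0.000936 × 0.28 = 0.000055
P(ABS chain inoperative) [OR] = 1 − (1−0.31) × (1−0.37) × (1−0.16) × (1−0.13) = 0.682321
P(Booster path inoperative) [OR] = 1 − (1−0.682321) × (1−0.27) × (1−0.45) = 0.872452
P(Braking system failure) [OR] = 1 − (1−0.529141) × (1−0.000055) × (1−0.872452) = 0.939946
Rounded to 4 decimal places: P(Braking system failure) ≈ 0.9399.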